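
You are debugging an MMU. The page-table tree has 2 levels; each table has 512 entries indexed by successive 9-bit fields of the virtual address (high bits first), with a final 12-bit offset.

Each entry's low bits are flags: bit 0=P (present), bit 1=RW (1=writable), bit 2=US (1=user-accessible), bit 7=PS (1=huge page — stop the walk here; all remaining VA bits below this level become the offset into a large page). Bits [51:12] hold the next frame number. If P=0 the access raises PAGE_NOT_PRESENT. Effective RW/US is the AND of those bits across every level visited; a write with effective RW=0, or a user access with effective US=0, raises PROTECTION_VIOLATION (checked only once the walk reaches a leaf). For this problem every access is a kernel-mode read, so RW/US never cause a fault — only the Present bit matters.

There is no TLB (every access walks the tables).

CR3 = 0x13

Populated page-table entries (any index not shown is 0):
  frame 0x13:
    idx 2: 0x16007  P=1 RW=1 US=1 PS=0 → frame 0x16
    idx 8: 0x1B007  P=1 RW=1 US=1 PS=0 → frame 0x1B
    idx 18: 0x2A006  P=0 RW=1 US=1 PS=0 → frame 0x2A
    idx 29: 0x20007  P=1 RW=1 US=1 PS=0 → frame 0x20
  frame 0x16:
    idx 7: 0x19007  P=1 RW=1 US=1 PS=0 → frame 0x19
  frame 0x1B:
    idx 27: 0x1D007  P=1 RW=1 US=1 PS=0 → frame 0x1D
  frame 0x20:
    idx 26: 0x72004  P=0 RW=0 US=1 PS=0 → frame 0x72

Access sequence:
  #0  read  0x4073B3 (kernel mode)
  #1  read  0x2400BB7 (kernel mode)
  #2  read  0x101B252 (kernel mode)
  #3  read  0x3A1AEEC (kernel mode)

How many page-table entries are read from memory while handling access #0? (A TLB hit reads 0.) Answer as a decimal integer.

Trace:
#0 VA=0x4073B3 (r,kernel):
  L0: frame=0x13 idx=2 entry=0x16007 [P=1 RW=1 US=1 PS=0]
  L1: frame=0x16 idx=7 entry=0x19007 [P=1 RW=1 US=1 PS=0]
  ⇒ phys 0x193B3  [2 reads]
#1 VA=0x2400BB7 (r,kernel):
  L0: frame=0x13 idx=18 entry=0x2A006 [P=0 RW=1 US=1 PS=0]
  ✗ PAGE_NOT_PRESENT  [1 reads]
#2 VA=0x101B252 (r,kernel):
  L0: frame=0x13 idx=8 entry=0x1B007 [P=1 RW=1 US=1 PS=0]
  L1: frame=0x1B idx=27 entry=0x1D007 [P=1 RW=1 US=1 PS=0]
  ⇒ phys 0x1D252  [2 reads]
#3 VA=0x3A1AEEC (r,kernel):
  L0: frame=0x13 idx=29 entry=0x20007 [P=1 RW=1 US=1 PS=0]
  L1: frame=0x20 idx=26 entry=0x72004 [P=0 RW=0 US=1 PS=0]
  ✗ PAGE_NOT_PRESENT  [2 reads]

Entries read for #0: 2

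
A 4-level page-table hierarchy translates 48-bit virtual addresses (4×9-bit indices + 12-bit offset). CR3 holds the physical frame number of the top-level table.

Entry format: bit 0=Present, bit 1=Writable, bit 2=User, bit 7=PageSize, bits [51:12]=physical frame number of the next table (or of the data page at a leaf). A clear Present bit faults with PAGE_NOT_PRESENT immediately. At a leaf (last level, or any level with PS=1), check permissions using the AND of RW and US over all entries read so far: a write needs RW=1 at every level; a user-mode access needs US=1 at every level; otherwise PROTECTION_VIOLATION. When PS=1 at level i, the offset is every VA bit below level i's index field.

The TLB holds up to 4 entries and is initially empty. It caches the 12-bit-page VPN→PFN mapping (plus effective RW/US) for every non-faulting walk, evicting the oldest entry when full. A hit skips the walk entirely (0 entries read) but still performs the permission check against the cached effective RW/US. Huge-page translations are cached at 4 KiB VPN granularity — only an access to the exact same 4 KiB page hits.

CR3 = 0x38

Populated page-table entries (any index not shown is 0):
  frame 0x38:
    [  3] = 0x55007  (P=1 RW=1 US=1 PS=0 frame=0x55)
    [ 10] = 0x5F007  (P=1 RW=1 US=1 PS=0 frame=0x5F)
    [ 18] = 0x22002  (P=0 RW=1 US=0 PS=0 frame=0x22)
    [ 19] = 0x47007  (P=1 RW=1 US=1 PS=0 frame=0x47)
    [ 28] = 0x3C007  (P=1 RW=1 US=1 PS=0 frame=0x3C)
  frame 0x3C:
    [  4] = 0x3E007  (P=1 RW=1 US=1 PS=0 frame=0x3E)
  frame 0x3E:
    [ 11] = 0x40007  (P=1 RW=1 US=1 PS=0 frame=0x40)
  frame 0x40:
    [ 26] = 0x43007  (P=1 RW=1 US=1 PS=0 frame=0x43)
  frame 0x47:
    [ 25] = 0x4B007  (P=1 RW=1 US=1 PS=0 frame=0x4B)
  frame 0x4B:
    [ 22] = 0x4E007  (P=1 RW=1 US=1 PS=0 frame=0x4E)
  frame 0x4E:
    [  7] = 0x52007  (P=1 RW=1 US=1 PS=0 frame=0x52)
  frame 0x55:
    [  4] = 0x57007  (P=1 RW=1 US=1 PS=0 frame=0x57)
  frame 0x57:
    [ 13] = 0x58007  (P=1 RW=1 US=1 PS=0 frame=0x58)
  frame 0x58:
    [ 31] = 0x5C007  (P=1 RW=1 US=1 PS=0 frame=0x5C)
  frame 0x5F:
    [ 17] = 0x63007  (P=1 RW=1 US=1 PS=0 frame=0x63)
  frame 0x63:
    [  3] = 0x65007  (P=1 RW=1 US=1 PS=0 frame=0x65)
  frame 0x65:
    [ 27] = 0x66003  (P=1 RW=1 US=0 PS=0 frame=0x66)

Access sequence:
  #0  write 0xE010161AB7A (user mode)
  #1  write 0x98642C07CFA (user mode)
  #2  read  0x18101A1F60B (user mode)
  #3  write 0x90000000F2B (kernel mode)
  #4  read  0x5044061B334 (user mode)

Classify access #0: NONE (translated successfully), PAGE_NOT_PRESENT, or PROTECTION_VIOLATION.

Walk each access:
#0 VA=0xE010161AB7A (w,user):
  [0] read 0x38 idx=28: raw=0x3C007 flags P=1 W=1 U=1 S=0
  [1] read 0x3C idx=4: raw=0x3E007 flags P=1 W=1 U=1 S=0
  [2] read 0x3E idx=11: raw=0x40007 flags P=1 W=1 U=1 S=0
  [3] read 0x40 idx=26: raw=0x43007 flags P=1 W=1 U=1 S=0
  ⇒ phys 0x43B7A  [4 reads]
#1 VA=0x98642C07CFA (w,user):
  [0] read 0x38 idx=19: raw=0x47007 flags P=1 W=1 U=1 S=0
  [1] read 0x47 idx=25: raw=0x4B007 flags P=1 W=1 U=1 S=0
  [2] read 0x4B idx=22: raw=0x4E007 flags P=1 W=1 U=1 S=0
  [3] read 0x4E idx=7: raw=0x52007 flags P=1 W=1 U=1 S=0
  ⇒ phys 0x52CFA  [4 reads]
#2 VA=0x18101A1F60B (r,user):
  [0] read 0x38 idx=3: raw=0x55007 flags P=1 W=1 U=1 S=0
  [1] read 0x55 idx=4: raw=0x57007 flags P=1 W=1 U=1 S=0
  [2] read 0x57 idx=13: raw=0x58007 flags P=1 W=1 U=1 S=0
  [3] read 0x58 idx=31: raw=0x5C007 flags P=1 W=1 U=1 S=0
  ⇒ phys 0x5C60B  [4 reads]
#3 VA=0x90000000F2B (w,kernel):
  [0] read 0x38 idx=18: raw=0x22002 flags P=0 W=1 U=0 S=0
  ✗ PAGE_NOT_PRESENT  [1 reads]
#4 VA=0x5044061B334 (r,user):
  [0] read 0x38 idx=10: raw=0x5F007 flags P=1 W=1 U=1 S=0
  [1] read 0x5F idx=17: raw=0x63007 flags P=1 W=1 U=1 S=0
  [2] read 0x63 idx=3: raw=0x65007 flags P=1 W=1 U=1 S=0
  [3] read 0x65 idx=27: raw=0x66003 flags P=1 W=1 U=0 S=0
  ✗ PROTECTION_VIOLATION  [4 reads]

Access #0 fault: NONE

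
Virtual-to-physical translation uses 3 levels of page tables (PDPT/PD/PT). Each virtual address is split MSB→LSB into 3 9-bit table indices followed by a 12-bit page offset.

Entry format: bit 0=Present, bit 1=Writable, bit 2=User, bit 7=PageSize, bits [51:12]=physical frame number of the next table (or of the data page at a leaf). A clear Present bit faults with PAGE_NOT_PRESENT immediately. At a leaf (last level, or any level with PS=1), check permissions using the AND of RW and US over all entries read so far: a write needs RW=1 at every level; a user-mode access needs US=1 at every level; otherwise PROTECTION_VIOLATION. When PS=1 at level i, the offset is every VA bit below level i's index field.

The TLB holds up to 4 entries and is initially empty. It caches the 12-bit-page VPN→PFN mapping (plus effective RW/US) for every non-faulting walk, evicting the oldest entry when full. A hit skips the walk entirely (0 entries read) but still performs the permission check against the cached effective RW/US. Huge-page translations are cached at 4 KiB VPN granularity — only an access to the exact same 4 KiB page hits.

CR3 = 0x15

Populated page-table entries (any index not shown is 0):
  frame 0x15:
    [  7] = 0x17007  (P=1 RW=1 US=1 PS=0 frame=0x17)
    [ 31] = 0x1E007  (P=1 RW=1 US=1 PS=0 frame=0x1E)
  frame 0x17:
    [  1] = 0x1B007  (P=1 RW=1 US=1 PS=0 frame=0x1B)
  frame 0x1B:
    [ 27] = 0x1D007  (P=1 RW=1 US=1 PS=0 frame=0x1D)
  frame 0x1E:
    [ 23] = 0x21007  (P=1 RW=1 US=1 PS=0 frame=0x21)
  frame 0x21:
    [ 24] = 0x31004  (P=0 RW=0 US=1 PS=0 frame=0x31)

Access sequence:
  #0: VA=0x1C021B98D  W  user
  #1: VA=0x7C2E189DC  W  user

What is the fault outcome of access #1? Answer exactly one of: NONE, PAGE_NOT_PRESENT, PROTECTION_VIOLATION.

Per-access translation:
#0 VA=0x1C021B98D (w,user):
  lvl0: tbl 0x15, slot 7 ⇒ 0x17007 (P1/RW1/US1/PS0)
  lvl1: tbl 0x17, slot 1 ⇒ 0x1B007 (P1/RW1/US1/PS0)
  lvl2: tbl 0x1B, slot 27 ⇒ 0x1D007 (P1/RW1/US1/PS0)
  ⇒ phys 0x1D98D  [3 reads]
#1 VA=0x7C2E189DC (w,user):
  lvl0: tbl 0x15, slot 31 ⇒ 0x1E007 (P1/RW1/US1/PS0)
  lvl1: tbl 0x1E, slot 23 ⇒ 0x21007 (P1/RW1/US1/PS0)
  lvl2: tbl 0x21, slot 24 ⇒ 0x31004 (P0/RW0/US1/PS0)
  ✗ PAGE_NOT_PRESENT  [3 reads]

Access #1 fault: PAGE_NOT_PRESENT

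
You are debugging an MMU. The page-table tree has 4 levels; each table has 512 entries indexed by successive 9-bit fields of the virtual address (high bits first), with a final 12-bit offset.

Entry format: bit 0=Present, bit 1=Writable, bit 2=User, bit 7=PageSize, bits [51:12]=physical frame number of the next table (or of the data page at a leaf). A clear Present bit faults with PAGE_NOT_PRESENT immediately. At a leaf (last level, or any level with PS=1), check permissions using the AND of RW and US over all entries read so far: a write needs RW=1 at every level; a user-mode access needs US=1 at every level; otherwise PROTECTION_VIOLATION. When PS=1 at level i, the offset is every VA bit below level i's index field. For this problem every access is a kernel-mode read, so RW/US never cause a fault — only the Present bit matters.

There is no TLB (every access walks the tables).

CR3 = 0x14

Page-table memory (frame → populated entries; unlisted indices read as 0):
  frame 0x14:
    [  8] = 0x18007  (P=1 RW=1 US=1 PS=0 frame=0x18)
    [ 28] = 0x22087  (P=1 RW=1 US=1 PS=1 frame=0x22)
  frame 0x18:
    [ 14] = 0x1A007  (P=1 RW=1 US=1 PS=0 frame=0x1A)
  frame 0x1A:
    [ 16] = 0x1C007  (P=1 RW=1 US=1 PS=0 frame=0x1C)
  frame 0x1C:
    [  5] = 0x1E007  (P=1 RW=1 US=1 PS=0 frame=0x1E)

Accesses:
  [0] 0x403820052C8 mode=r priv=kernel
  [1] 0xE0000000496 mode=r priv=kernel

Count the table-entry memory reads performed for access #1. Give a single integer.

Per-access translation:
#0 VA=0x403820052C8 (r,kernel):
  [0] read 0x14 idx=8: raw=0x18007 flags P=1 W=1 U=1 S=0
  [1] read 0x18 idx=14: raw=0x1A007 flags P=1 W=1 U=1 S=0
  [2] read 0x1A idx=16: raw=0x1C007 flags P=1 W=1 U=1 S=0
  [3] read 0x1C idx=5: raw=0x1E007 flags P=1 W=1 U=1 S=0
  → PA=0x1E2C8  (4 entries read)
#1 VA=0xE0000000496 (r,kernel):
  [0] read 0x14 idx=28: raw=0x22087 flags P=1 W=1 U=1 S=1
  → PA=0x22496 (huge @L0)  (1 entries read)

Entries read for #1: 1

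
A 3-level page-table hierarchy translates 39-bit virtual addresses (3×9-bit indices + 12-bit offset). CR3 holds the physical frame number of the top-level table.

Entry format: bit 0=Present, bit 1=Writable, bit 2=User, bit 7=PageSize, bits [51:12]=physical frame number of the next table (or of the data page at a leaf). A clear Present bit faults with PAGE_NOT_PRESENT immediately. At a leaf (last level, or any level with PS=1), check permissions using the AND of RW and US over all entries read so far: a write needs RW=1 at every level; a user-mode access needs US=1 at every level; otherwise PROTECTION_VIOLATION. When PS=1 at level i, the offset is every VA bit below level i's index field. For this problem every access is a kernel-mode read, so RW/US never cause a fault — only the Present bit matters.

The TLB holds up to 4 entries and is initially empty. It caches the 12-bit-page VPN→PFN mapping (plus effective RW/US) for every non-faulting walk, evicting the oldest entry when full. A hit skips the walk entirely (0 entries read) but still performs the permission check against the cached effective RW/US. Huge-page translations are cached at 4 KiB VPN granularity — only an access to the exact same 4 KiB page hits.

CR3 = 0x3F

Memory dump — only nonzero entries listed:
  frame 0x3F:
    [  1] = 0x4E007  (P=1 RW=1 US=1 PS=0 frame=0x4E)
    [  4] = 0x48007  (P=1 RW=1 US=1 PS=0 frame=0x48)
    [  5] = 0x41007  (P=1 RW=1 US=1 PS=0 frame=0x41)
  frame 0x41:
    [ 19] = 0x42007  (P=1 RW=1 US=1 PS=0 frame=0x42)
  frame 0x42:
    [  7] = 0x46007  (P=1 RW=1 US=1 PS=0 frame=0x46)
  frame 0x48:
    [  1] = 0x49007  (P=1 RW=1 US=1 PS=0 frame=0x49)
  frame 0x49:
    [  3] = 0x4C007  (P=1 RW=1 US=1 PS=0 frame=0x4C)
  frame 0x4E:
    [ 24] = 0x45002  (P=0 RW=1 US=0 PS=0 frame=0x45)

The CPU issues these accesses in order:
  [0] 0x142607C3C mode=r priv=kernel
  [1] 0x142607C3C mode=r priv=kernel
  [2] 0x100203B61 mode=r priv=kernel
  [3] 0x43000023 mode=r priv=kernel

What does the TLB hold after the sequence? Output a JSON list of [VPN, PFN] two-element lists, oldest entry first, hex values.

Walk each access:
#0 VA=0x142607C3C (r,kernel):
  L0 @0x3F[5] → 0x41007  P=1,RW=1,US=1,PS=0
  L1 @0x41[19] → 0x42007  P=1,RW=1,US=1,PS=0
  L2 @0x42[7] → 0x46007  P=1,RW=1,US=1,PS=0
  ✓ 0x46C3C  — 3 lookups
#1 VA=0x142607C3C (r,kernel):
  TLB hit vpn=0x142607 → PA=0x46C3C
#2 VA=0x100203B61 (r,kernel):
  L0 @0x3F[4] → 0x48007  P=1,RW=1,US=1,PS=0
  L1 @0x48[1] → 0x49007  P=1,RW=1,US=1,PS=0
  L2 @0x49[3] → 0x4C007  P=1,RW=1,US=1,PS=0
  ✓ 0x4CB61  — 3 lookups
#3 VA=0x43000023 (r,kernel):
  L0 @0x3F[1] → 0x4E007  P=1,RW=1,US=1,PS=0
  L1 @0x4E[24] → 0x45002  P=0,RW=1,US=0,PS=0
  ⇒ fault: PAGE_NOT_PRESENT  — 2 lookups

TLB: [["0x142607", "0x46"], ["0x100203", "0x4C"]]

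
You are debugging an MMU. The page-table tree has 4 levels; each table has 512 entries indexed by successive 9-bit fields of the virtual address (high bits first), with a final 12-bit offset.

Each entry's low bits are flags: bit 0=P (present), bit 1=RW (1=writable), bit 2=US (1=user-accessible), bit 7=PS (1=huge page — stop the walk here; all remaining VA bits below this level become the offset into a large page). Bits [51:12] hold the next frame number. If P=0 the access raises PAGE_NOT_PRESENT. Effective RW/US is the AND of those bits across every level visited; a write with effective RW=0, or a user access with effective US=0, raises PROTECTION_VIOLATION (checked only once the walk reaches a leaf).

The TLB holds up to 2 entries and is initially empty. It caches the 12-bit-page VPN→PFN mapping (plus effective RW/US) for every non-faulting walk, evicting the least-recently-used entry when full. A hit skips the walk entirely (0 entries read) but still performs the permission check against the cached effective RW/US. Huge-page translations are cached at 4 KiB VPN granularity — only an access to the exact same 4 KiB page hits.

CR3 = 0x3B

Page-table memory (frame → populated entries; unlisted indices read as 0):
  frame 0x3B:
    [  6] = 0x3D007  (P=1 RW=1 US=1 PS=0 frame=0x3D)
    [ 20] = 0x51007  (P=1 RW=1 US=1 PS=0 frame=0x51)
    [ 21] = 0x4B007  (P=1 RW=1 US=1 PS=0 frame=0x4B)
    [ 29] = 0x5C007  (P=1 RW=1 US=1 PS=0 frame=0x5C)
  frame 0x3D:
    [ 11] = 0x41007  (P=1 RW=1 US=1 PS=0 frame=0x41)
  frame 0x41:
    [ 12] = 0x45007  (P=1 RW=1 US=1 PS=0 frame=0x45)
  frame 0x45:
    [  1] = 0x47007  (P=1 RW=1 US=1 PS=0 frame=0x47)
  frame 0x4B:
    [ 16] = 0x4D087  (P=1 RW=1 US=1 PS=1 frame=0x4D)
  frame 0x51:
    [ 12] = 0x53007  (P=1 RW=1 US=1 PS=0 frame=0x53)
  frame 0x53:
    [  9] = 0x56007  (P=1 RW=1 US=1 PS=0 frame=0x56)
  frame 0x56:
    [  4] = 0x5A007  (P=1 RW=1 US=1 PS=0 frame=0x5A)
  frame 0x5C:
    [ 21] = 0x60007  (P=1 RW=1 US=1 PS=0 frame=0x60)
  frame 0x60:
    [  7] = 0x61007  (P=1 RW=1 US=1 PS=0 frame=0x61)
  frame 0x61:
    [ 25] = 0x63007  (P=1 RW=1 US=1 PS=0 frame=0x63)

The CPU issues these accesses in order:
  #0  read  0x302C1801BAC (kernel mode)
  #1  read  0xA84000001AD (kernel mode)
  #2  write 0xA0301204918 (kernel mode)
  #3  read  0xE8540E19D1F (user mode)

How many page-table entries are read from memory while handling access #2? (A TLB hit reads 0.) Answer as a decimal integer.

Per-access translation:
#0 VA=0x302C1801BAC (r,kernel):
  lvl0: tbl 0x3B, slot 6 ⇒ 0x3D007 (P1/RW1/US1/PS0)
  lvl1: tbl 0x3D, slot 11 ⇒ 0x41007 (P1/RW1/US1/PS0)
  lvl2: tbl 0x41, slot 12 ⇒ 0x45007 (P1/RW1/US1/PS0)
  lvl3: tbl 0x45, slot 1 ⇒ 0x47007 (P1/RW1/US1/PS0)
  ⇒ phys 0x47BAC  [4 reads]
#1 VA=0xA84000001AD (r,kernel):
  lvl0: tbl 0x3B, slot 21 ⇒ 0x4B007 (P1/RW1/US1/PS0)
  lvl1: tbl 0x4B, slot 16 ⇒ 0x4D087 (P1/RW1/US1/PS1)
  ⇒ phys 0x4D1AD (huge @L1)  [2 reads]
#2 VA=0xA0301204918 (w,kernel):
  lvl0: tbl 0x3B, slot 20 ⇒ 0x51007 (P1/RW1/US1/PS0)
  lvl1: tbl 0x51, slot 12 ⇒ 0x53007 (P1/RW1/US1/PS0)
  lvl2: tbl 0x53, slot 9 ⇒ 0x56007 (P1/RW1/US1/PS0)
  lvl3: tbl 0x56, slot 4 ⇒ 0x5A007 (P1/RW1/US1/PS0)
  ⇒ phys 0x5A918  [4 reads]
#3 VA=0xE8540E19D1F (r,user):
  lvl0: tbl 0x3B, slot 29 ⇒ 0x5C007 (P1/RW1/US1/PS0)
  lvl1: tbl 0x5C, slot 21 ⇒ 0x60007 (P1/RW1/US1/PS0)
  lvl2: tbl 0x60, slot 7 ⇒ 0x61007 (P1/RW1/US1/PS0)
  lvl3: tbl 0x61, slot 25 ⇒ 0x63007 (P1/RW1/US1/PS0)
  ⇒ phys 0x63D1F  [4 reads]

Entries read for #2: 4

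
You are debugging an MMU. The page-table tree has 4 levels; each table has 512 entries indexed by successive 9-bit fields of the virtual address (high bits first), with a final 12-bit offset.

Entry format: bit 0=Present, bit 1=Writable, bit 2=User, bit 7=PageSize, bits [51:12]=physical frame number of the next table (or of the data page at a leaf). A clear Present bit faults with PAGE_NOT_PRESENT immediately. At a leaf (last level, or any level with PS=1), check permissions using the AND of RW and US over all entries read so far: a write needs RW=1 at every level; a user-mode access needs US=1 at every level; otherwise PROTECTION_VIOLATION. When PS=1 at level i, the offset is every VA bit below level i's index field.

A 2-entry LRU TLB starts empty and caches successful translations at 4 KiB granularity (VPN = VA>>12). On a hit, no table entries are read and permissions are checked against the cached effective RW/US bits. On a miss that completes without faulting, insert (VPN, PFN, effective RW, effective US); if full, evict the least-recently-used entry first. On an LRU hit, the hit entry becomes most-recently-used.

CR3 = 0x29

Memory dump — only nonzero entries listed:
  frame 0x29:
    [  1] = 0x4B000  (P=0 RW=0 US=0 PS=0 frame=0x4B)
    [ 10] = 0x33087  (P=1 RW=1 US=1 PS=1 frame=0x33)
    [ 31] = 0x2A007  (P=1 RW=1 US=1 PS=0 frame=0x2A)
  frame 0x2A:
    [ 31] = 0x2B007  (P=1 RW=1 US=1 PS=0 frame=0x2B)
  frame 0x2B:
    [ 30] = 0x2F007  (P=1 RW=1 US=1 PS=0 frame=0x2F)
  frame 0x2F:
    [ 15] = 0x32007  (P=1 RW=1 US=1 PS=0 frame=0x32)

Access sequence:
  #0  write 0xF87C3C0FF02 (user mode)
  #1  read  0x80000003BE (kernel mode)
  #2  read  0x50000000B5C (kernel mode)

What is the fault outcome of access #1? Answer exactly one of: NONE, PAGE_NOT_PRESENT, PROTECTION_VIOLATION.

Walk each access:
#0 VA=0xF87C3C0FF02 (w,user):
  L0: frame=0x29 idx=31 entry=0x2A007 [P=1 RW=1 US=1 PS=0]
  L1: frame=0x2A idx=31 entry=0x2B007 [P=1 RW=1 US=1 PS=0]
  L2: frame=0x2B idx=30 entry=0x2F007 [P=1 RW=1 US=1 PS=0]
  L3: frame=0x2F idx=15 entry=0x32007 [P=1 RW=1 US=1 PS=0]
  ⇒ phys 0x32F02  [4 reads]
#1 VA=0x80000003BE (r,kernel):
  L0: frame=0x29 idx=1 entry=0x4B000 [P=0 RW=0 US=0 PS=0]
  ⇒ fault: PAGE_NOT_PRESENT  — 1 lookups
#2 VA=0x50000000B5C (r,kernel):
  L0: frame=0x29 idx=10 entry=0x33087 [P=1 RW=1 US=1 PS=1]
  ⇒ phys 0x33B5C (huge @L0)  [1 reads]

Access #1 fault: PAGE_NOT_PRESENT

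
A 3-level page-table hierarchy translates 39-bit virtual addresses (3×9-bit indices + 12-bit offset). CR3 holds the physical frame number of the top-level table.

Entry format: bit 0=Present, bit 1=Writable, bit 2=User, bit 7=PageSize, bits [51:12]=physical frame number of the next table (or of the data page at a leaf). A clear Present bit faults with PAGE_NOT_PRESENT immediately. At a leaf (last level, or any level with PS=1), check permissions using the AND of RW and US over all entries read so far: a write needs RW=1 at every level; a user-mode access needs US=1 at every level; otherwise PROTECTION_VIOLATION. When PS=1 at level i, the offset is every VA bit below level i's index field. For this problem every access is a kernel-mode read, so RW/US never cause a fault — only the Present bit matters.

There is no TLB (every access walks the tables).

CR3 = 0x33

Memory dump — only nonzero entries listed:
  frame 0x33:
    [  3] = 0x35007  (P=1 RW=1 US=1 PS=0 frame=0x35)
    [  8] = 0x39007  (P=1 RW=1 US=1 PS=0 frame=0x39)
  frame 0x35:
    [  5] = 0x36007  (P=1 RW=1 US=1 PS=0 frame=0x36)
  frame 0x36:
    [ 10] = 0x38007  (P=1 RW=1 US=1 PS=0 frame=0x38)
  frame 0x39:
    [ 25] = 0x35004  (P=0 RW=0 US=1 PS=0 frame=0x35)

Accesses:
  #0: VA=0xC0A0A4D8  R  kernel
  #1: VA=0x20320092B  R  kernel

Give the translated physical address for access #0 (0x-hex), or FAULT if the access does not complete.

Per-access translation:
#0 VA=0xC0A0A4D8 (r,kernel):
  [0] read 0x33 idx=3: raw=0x35007 flags P=1 W=1 U=1 S=0
  [1] read 0x35 idx=5: raw=0x36007 flags P=1 W=1 U=1 S=0
  [2] read 0x36 idx=10: raw=0x38007 flags P=1 W=1 U=1 S=0
  → PA=0x384D8  (3 entries read)
#1 VA=0x20320092B (r,kernel):
  [0] read 0x33 idx=8: raw=0x39007 flags P=1 W=1 U=1 S=0
  [1] read 0x39 idx=25: raw=0x35004 flags P=0 W=0 U=1 S=0
  ✗ PAGE_NOT_PRESENT  [2 reads]

Access #0 PA: 0x384D8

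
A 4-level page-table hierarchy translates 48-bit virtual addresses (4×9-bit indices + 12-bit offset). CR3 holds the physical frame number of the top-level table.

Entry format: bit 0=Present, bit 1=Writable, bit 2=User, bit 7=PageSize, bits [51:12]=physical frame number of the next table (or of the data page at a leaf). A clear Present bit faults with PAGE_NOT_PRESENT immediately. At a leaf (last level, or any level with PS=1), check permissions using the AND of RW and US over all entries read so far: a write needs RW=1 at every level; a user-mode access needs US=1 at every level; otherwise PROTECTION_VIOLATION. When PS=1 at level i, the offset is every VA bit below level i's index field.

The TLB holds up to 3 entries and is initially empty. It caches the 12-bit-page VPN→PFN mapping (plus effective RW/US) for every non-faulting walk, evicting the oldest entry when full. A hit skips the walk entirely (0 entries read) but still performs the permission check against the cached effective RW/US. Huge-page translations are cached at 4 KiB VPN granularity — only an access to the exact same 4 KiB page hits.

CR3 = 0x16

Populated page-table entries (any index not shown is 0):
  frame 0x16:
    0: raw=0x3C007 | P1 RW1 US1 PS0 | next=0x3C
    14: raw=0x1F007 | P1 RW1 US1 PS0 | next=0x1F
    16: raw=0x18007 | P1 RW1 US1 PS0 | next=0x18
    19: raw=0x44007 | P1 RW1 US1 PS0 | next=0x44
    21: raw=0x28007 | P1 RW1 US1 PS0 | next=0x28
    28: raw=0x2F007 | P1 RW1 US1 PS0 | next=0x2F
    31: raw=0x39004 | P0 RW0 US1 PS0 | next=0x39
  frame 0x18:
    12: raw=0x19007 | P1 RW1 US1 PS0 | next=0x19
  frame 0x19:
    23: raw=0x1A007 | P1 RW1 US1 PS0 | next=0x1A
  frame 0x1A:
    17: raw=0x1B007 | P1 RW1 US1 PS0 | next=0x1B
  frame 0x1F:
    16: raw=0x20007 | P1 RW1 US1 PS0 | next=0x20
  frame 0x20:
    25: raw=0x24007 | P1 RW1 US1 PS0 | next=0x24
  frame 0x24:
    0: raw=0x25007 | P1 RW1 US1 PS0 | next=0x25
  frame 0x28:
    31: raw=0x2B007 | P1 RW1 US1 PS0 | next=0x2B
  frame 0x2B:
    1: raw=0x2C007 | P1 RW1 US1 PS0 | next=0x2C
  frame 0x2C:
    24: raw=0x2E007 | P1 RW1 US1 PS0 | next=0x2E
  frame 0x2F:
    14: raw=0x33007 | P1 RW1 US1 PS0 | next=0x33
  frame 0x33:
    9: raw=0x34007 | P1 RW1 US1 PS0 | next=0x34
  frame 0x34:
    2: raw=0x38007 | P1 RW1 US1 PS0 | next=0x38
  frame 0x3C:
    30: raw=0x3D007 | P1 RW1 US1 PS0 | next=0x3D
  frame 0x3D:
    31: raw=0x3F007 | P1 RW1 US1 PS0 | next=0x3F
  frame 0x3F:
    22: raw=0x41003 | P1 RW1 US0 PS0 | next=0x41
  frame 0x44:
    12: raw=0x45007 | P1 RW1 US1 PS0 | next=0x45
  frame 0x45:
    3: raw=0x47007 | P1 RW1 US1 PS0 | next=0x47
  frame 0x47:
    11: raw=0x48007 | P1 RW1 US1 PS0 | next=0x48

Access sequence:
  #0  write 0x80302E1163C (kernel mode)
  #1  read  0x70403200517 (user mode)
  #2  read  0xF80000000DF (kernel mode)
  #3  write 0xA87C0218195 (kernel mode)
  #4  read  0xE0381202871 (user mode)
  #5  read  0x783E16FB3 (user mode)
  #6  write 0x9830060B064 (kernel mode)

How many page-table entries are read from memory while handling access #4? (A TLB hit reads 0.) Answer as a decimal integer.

Trace:
#0 VA=0x80302E1163C (w,kernel):
  L0: frame=0x16 idx=16 entry=0x18007 [P=1 RW=1 US=1 PS=0]
  L1: frame=0x18 idx=12 entry=0x19007 [P=1 RW=1 US=1 PS=0]
  L2: frame=0x19 idx=23 entry=0x1A007 [P=1 RW=1 US=1 PS=0]
  L3: frame=0x1A idx=17 entry=0x1B007 [P=1 RW=1 US=1 PS=0]
  ✓ 0x1B63C  — 4 lookups
#1 VA=0x70403200517 (r,user):
  L0: frame=0x16 idx=14 entry=0x1F007 [P=1 RW=1 US=1 PS=0]
  L1: frame=0x1F idx=16 entry=0x20007 [P=1 RW=1 US=1 PS=0]
  L2: frame=0x20 idx=25 entry=0x24007 [P=1 RW=1 US=1 PS=0]
  L3: frame=0x24 idx=0 entry=0x25007 [P=1 RW=1 US=1 PS=0]
  ✓ 0x25517  — 4 lookups
#2 VA=0xF80000000DF (r,kernel):
  L0: frame=0x16 idx=31 entry=0x39004 [P=0 RW=0 US=1 PS=0]
  ⇒ fault: PAGE_NOT_PRESENT  — 1 lookups
#3 VA=0xA87C0218195 (w,kernel):
  L0: frame=0x16 idx=21 entry=0x28007 [P=1 RW=1 US=1 PS=0]
  L1: frame=0x28 idx=31 entry=0x2B007 [P=1 RW=1 US=1 PS=0]
  L2: frame=0x2B idx=1 entry=0x2C007 [P=1 RW=1 US=1 PS=0]
  L3: frame=0x2C idx=24 entry=0x2E007 [P=1 RW=1 US=1 PS=0]
  ✓ 0x2E195  — 4 lookups
#4 VA=0xE0381202871 (r,user):
  L0: frame=0x16 idx=28 entry=0x2F007 [P=1 RW=1 US=1 PS=0]
  L1: frame=0x2F idx=14 entry=0x33007 [P=1 RW=1 US=1 PS=0]
  L2: frame=0x33 idx=9 entry=0x34007 [P=1 RW=1 US=1 PS=0]
  L3: frame=0x34 idx=2 entry=0x38007 [P=1 RW=1 US=1 PS=0]
  ✓ 0x38871  — 4 lookups
#5 VA=0x783E16FB3 (r,user):
  L0: frame=0x16 idx=0 entry=0x3C007 [P=1 RW=1 US=1 PS=0]
  L1: frame=0x3C idx=30 entry=0x3D007 [P=1 RW=1 US=1 PS=0]
  L2: frame=0x3D idx=31 entry=0x3F007 [P=1 RW=1 US=1 PS=0]
  L3: frame=0x3F idx=22 entry=0x41003 [P=1 RW=1 US=0 PS=0]
  ⇒ fault: PROTECTION_VIOLATION  — 4 lookups
#6 VA=0x9830060B064 (w,kernel):
  L0: frame=0x16 idx=19 entry=0x44007 [P=1 RW=1 US=1 PS=0]
  L1: frame=0x44 idx=12 entry=0x45007 [P=1 RW=1 US=1 PS=0]
  L2: frame=0x45 idx=3 entry=0x47007 [P=1 RW=1 US=1 PS=0]
  L3: frame=0x47 idx=11 entry=0x48007 [P=1 RW=1 US=1 PS=0]
  ✓ 0x48064  — 4 lookups

Entries read for #4: 4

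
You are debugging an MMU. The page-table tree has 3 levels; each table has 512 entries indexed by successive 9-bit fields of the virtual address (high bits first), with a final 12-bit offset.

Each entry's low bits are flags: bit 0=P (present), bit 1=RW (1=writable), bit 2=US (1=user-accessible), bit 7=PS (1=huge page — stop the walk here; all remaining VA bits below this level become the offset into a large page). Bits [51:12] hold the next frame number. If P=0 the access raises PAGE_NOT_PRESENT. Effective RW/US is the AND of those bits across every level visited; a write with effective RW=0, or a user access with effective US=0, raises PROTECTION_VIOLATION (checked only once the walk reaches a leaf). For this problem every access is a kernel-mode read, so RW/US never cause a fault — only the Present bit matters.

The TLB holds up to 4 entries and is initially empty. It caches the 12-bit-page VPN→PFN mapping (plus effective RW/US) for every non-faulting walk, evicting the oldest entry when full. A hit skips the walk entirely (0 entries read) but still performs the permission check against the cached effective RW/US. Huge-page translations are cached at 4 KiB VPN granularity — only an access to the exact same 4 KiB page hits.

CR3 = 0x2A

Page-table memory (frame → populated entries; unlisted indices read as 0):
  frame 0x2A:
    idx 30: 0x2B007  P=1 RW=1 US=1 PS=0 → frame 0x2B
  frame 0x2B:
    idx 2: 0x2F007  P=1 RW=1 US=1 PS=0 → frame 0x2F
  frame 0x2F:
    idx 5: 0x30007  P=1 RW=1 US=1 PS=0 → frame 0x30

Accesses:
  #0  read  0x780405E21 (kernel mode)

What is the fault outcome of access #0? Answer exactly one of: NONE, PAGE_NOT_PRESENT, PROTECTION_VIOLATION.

Per-access translation:
#0 VA=0x780405E21 (r,kernel):
  [0] read 0x2A idx=30: raw=0x2B007 flags P=1 W=1 U=1 S=0
  [1] read 0x2B idx=2: raw=0x2F007 flags P=1 W=1 U=1 S=0
  [2] read 0x2F idx=5: raw=0x30007 flags P=1 W=1 U=1 S=0
  ⇒ phys 0x30E21  [3 reads]

Access #0 fault: NONE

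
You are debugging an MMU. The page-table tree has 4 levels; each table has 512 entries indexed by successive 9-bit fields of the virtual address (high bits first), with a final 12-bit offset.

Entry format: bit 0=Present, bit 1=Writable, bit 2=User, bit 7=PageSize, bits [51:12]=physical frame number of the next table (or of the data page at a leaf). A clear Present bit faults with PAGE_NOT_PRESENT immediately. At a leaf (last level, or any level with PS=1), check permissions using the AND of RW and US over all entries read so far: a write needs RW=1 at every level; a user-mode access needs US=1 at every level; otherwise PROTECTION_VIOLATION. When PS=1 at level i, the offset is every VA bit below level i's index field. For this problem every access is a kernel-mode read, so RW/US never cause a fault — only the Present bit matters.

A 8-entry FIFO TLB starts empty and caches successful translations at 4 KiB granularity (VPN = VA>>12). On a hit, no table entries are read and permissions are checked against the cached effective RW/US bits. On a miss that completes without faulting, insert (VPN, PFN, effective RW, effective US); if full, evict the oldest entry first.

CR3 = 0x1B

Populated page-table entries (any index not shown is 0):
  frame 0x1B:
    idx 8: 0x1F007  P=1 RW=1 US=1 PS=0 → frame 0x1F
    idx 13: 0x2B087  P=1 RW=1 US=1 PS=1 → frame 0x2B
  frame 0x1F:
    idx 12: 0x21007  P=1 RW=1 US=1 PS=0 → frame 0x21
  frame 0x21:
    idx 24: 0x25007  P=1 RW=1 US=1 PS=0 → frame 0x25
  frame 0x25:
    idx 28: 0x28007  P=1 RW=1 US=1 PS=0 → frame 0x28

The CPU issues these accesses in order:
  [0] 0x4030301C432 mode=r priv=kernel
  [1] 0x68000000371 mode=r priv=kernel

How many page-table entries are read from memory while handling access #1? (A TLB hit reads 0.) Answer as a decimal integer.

Per-access translation:
#0 VA=0x4030301C432 (r,kernel):
  [0] read 0x1B idx=8: raw=0x1F007 flags P=1 W=1 U=1 S=0
  [1] read 0x1F idx=12: raw=0x21007 flags P=1 W=1 U=1 S=0
  [2] read 0x21 idx=24: raw=0x25007 flags P=1 W=1 U=1 S=0
  [3] read 0x25 idx=28: raw=0x28007 flags P=1 W=1 U=1 S=0
  ✓ 0x28432  — 4 lookups
#1 VA=0x68000000371 (r,kernel):
  [0] read 0x1B idx=13: raw=0x2B087 flags P=1 W=1 U=1 S=1
  ✓ 0x2B371 (huge @L0)  — 1 lookups

Entries read for #1: 1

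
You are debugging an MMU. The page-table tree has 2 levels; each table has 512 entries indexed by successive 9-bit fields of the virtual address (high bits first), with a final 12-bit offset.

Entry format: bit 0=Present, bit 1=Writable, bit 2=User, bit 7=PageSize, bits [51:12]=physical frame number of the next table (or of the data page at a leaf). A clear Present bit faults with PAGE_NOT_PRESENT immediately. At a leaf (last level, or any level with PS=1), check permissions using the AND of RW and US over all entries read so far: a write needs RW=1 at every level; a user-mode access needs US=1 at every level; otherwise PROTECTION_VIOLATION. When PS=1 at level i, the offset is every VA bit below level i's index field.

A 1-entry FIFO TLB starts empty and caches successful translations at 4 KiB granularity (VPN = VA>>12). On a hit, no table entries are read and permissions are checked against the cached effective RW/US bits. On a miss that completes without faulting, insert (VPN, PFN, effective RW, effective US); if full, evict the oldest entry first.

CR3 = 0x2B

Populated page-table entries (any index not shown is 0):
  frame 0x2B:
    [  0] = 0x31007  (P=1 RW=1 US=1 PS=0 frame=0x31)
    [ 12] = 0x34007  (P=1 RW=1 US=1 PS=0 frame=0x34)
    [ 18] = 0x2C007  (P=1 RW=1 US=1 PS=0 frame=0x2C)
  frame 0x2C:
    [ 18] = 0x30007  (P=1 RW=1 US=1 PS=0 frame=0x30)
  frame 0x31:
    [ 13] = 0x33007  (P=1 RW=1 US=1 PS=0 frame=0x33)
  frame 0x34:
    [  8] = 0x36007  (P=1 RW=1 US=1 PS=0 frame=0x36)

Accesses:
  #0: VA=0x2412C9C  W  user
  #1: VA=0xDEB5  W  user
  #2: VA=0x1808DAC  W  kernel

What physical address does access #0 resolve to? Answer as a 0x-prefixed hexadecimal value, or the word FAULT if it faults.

Trace:
#0 VA=0x2412C9C (w,user):
  L0: frame=0x2B idx=18 entry=0x2C007 [P=1 RW=1 US=1 PS=0]
  L1: frame=0x2C idx=18 entry=0x30007 [P=1 RW=1 US=1 PS=0]
  → PA=0x30C9C  (2 entries read)
#1 VA=0xDEB5 (w,user):
  L0: frame=0x2B idx=0 entry=0x31007 [P=1 RW=1 US=1 PS=0]
  L1: frame=0x31 idx=13 entry=0x33007 [P=1 RW=1 US=1 PS=0]
  → PA=0x33EB5  (2 entries read)
#2 VA=0x1808DAC (w,kernel):
  L0: frame=0x2B idx=12 entry=0x34007 [P=1 RW=1 US=1 PS=0]
  L1: frame=0x34 idx=8 entry=0x36007 [P=1 RW=1 US=1 PS=0]
  → PA=0x36DAC  (2 entries read)

Access #0 PA: 0x30C9C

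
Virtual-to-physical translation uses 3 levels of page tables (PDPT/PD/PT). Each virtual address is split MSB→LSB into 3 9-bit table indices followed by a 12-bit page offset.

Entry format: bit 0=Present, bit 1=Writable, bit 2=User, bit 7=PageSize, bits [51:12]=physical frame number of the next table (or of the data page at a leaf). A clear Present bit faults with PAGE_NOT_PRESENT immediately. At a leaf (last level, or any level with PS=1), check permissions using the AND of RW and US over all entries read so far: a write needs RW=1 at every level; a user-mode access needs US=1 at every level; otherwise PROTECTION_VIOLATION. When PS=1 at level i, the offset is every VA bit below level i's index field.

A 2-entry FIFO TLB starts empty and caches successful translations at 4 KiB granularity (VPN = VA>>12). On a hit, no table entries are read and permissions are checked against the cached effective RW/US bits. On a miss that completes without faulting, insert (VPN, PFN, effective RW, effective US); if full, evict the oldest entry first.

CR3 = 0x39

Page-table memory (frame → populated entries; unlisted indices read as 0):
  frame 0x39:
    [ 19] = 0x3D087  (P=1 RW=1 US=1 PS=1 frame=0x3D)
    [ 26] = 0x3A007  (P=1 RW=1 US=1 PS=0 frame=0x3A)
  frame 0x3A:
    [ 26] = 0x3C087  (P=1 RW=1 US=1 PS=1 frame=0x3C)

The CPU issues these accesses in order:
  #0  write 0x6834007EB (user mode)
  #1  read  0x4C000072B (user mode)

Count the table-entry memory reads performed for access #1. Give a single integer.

Per-access translation:
#0 VA=0x6834007EB (w,user):
  [0] read 0x39 idx=26: raw=0x3A007 flags P=1 W=1 U=1 S=0
  [1] read 0x3A idx=26: raw=0x3C087 flags P=1 W=1 U=1 S=1
  ⇒ phys 0x3C7EB (huge @L1)  [2 reads]
#1 VA=0x4C000072B (r,user):
  [0] read 0x39 idx=19: raw=0x3D087 flags P=1 W=1 U=1 S=1
  ⇒ phys 0x3D72B (huge @L0)  [1 reads]

Entries read for #1: 1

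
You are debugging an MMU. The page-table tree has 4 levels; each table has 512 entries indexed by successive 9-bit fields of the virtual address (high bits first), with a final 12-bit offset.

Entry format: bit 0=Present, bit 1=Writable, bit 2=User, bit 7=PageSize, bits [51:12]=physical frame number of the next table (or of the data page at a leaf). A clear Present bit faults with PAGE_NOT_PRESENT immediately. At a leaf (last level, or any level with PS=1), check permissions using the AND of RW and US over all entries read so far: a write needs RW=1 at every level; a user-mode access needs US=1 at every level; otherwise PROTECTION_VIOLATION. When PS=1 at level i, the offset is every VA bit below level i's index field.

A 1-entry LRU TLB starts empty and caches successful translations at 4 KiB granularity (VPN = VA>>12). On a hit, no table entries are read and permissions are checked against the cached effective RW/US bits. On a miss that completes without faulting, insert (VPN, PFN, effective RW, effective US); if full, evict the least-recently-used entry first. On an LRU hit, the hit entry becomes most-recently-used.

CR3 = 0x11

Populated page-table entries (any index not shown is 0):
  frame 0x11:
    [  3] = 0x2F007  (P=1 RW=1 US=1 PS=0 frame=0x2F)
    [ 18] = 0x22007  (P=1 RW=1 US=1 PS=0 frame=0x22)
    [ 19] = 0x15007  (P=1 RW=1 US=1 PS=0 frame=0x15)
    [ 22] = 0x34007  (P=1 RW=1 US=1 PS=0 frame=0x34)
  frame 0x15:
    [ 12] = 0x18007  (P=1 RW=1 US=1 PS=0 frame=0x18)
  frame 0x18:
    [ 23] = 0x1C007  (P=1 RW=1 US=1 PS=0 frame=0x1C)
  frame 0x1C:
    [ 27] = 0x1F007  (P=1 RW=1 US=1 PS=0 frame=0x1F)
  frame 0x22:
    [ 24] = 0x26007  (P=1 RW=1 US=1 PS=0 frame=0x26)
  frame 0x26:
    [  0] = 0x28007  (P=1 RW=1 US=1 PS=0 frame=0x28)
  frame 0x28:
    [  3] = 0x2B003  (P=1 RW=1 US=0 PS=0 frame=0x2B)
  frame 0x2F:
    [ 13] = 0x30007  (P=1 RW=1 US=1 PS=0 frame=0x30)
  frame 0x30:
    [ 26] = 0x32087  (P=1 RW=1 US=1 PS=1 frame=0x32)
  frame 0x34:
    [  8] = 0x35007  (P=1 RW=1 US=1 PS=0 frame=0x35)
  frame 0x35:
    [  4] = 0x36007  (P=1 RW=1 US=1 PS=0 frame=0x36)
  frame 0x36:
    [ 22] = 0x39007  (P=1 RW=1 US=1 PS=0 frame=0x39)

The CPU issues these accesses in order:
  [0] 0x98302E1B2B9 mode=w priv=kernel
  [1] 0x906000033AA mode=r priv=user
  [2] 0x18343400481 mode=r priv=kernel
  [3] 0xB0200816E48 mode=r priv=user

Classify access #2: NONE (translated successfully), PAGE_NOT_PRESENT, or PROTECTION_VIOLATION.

Walk each access:
#0 VA=0x98302E1B2B9 (w,kernel):
  lvl0: tbl 0x11, slot 19 ⇒ 0x15007 (P1/RW1/US1/PS0)
  lvl1: tbl 0x15, slot 12 ⇒ 0x18007 (P1/RW1/US1/PS0)
  lvl2: tbl 0x18, slot 23 ⇒ 0x1C007 (P1/RW1/US1/PS0)
  lvl3: tbl 0x1C, slot 27 ⇒ 0x1F007 (P1/RW1/US1/PS0)
  → PA=0x1F2B9  (4 entries read)
#1 VA=0x906000033AA (r,user):
  lvl0: tbl 0x11, slot 18 ⇒ 0x22007 (P1/RW1/US1/PS0)
  lvl1: tbl 0x22, slot 24 ⇒ 0x26007 (P1/RW1/US1/PS0)
  lvl2: tbl 0x26, slot 0 ⇒ 0x28007 (P1/RW1/US1/PS0)
  lvl3: tbl 0x28, slot 3 ⇒ 0x2B003 (P1/RW1/US0/PS0)
  ⇒ fault: PROTECTION_VIOLATION  — 4 lookups
#2 VA=0x18343400481 (r,kernel):
  lvl0: tbl 0x11, slot 3 ⇒ 0x2F007 (P1/RW1/US1/PS0)
  lvl1: tbl 0x2F, slot 13 ⇒ 0x30007 (P1/RW1/US1/PS0)
  lvl2: tbl 0x30, slot 26 ⇒ 0x32087 (P1/RW1/US1/PS1)
  → PA=0x32481 (huge @L2)  (3 entries read)
#3 VA=0xB0200816E48 (r,user):
  lvl0: tbl 0x11, slot 22 ⇒ 0x34007 (P1/RW1/US1/PS0)
  lvl1: tbl 0x34, slot 8 ⇒ 0x35007 (P1/RW1/US1/PS0)
  lvl2: tbl 0x35, slot 4 ⇒ 0x36007 (P1/RW1/US1/PS0)
  lvl3: tbl 0x36, slot 22 ⇒ 0x39007 (P1/RW1/US1/PS0)
  → PA=0x39E48  (4 entries read)

Access #2 fault: NONE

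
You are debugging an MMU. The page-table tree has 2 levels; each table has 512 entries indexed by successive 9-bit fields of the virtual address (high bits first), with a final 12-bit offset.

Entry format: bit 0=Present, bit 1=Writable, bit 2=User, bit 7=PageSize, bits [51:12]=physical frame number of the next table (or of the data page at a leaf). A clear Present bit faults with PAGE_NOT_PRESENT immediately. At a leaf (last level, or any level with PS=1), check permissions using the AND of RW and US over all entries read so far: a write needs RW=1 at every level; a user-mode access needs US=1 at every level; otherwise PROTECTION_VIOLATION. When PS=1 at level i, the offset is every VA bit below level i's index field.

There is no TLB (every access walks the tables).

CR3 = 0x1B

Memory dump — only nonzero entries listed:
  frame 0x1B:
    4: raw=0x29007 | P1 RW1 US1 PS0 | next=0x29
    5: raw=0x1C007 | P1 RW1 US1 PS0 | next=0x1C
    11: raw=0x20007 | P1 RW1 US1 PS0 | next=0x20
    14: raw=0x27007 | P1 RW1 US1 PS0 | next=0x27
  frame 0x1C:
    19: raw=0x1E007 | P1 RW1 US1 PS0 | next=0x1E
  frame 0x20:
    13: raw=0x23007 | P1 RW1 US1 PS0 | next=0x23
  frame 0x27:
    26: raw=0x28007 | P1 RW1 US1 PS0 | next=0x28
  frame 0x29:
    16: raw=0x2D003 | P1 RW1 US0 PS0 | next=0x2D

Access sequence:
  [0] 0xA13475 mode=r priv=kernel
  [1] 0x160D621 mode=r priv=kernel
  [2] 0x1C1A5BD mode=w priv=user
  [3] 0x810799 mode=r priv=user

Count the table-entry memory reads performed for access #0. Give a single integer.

Per-access translation:
#0 VA=0xA13475 (r,kernel):
  L0: frame=0x1B idx=5 entry=0x1C007 [P=1 RW=1 US=1 PS=0]
  L1: frame=0x1C idx=19 entry=0x1E007 [P=1 RW=1 US=1 PS=0]
  ✓ 0x1E475  — 2 lookups
#1 VA=0x160D621 (r,kernel):
  L0: frame=0x1B idx=11 entry=0x20007 [P=1 RW=1 US=1 PS=0]
  L1: frame=0x20 idx=13 entry=0x23007 [P=1 RW=1 US=1 PS=0]
  ✓ 0x23621  — 2 lookups
#2 VA=0x1C1A5BD (w,user):
  L0: frame=0x1B idx=14 entry=0x27007 [P=1 RW=1 US=1 PS=0]
  L1: frame=0x27 idx=26 entry=0x28007 [P=1 RW=1 US=1 PS=0]
  ✓ 0x285BD  — 2 lookups
#3 VA=0x810799 (r,user):
  L0: frame=0x1B idx=4 entry=0x29007 [P=1 RW=1 US=1 PS=0]
  L1: frame=0x29 idx=16 entry=0x2D003 [P=1 RW=1 US=0 PS=0]
  ✗ PROTECTION_VIOLATION  [2 reads]

Entries read for #0: 2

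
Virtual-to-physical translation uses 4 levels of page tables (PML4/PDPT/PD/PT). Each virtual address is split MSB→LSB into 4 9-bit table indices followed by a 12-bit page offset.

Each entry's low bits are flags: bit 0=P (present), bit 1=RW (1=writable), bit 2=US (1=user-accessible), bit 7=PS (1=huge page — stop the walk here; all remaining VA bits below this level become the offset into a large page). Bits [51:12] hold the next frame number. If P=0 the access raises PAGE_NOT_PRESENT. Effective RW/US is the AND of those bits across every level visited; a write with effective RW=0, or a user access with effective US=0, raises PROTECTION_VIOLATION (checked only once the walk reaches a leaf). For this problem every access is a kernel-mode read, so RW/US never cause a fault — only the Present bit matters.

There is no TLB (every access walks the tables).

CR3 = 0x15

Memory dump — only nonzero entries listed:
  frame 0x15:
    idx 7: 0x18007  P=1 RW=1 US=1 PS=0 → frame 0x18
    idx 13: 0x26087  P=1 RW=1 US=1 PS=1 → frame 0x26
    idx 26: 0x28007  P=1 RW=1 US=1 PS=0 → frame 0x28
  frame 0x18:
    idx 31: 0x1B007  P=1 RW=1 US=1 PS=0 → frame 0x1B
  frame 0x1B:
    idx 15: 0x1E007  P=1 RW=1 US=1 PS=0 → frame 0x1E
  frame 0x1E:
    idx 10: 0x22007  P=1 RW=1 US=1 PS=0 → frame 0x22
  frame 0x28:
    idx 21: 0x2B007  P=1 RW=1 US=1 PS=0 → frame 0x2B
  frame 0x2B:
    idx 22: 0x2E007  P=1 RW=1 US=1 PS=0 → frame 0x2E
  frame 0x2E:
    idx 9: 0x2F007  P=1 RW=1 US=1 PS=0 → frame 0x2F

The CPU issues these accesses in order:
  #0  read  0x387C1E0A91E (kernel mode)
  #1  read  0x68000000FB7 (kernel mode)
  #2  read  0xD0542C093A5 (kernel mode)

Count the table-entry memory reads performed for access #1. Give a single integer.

Per-access translation:
#0 VA=0x387C1E0A91E (r,kernel):
  L0 @0x15[7] → 0x18007  P=1,RW=1,US=1,PS=0
  L1 @0x18[31] → 0x1B007  P=1,RW=1,US=1,PS=0
  L2 @0x1B[15] → 0x1E007  P=1,RW=1,US=1,PS=0
  L3 @0x1E[10] → 0x22007  P=1,RW=1,US=1,PS=0
  ⇒ phys 0x2291E  [4 reads]
#1 VA=0x68000000FB7 (r,kernel):
  L0 @0x15[13] → 0x26087  P=1,RW=1,US=1,PS=1
  ⇒ phys 0x26FB7 (huge @L0)  [1 reads]
#2 VA=0xD0542C093A5 (r,kernel):
  L0 @0x15[26] → 0x28007  P=1,RW=1,US=1,PS=0
  L1 @0x28[21] → 0x2B007  P=1,RW=1,US=1,PS=0
  L2 @0x2B[22] → 0x2E007  P=1,RW=1,US=1,PS=0
  L3 @0x2E[9] → 0x2F007  P=1,RW=1,US=1,PS=0
  ⇒ phys 0x2F3A5  [4 reads]

Entries read for #1: 1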